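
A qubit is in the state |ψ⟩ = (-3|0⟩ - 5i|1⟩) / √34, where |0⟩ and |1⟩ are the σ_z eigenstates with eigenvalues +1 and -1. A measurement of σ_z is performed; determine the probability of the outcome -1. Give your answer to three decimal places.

The -1 outcome corresponds to |1⟩. Its amplitude in |ψ⟩ is -5i/√34.
P = |-5i|² / 34 = 25/34.

0.735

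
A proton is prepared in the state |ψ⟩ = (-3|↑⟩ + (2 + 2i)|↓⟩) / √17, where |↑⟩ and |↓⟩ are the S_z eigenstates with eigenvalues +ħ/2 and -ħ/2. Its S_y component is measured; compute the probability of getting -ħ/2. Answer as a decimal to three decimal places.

|-y⟩ = (|↑⟩ - i|↓⟩)/√2, so ⟨-y|ψ⟩ = (-5 + 2i) / (√2·√17).
P = |-5 + 2i|² / 34 = 29/34.

0.853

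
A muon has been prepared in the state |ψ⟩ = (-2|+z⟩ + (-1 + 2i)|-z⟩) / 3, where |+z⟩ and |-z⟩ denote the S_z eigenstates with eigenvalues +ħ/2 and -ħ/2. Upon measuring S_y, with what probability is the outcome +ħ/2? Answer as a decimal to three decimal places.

|+y⟩ = (|+z⟩ + i|-z⟩)/√2, so ⟨+y|ψ⟩ = (i) / (√2·3).
P = |i|² / 18 = 1/18.

0.056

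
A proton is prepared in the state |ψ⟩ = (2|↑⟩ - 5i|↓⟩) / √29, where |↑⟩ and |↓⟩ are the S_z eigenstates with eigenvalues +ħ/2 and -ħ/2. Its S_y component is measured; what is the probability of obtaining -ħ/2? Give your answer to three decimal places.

|-y⟩ = (|↑⟩ - i|↓⟩)/√2, so ⟨-y|ψ⟩ = (7) / (√2·√29).
P = |7|² / 58 = 49/58.

0.845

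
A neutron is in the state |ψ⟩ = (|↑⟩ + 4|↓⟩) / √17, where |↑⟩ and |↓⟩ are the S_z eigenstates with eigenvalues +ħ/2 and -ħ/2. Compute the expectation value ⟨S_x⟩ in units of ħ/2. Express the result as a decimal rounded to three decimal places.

0.471

⟨σ_x⟩ = 2 Re(a* b)/(|a|²+|b|²) with a = 1, b = 4.
a* b = 4, so ⟨σ_x⟩ = 8/17.
⟨S_x⟩ = (ħ/2)·⟨σ_x⟩.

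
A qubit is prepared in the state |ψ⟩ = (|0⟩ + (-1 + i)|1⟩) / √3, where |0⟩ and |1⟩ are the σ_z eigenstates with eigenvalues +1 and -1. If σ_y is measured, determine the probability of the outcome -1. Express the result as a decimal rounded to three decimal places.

0.167

|-y⟩ = (|0⟩ - i|1⟩)/√2, so ⟨-y|ψ⟩ = (-i) / (√2·√3).
P = |-i|² / 6 = 1/6.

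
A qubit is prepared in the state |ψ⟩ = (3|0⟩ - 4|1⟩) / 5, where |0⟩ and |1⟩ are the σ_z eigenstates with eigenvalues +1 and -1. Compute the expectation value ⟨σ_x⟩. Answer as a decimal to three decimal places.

⟨σ_x⟩ = 2 Re(a* b)/(|a|²+|b|²) with a = 3, b = -4.
a* b = -12, so ⟨σ_x⟩ = -24/25.

-0.960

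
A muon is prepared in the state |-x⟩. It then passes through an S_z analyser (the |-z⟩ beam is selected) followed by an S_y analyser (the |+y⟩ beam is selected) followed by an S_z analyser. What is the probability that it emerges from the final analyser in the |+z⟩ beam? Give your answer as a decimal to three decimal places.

0.125

First analyser (S_z): from |-x⟩, P(|-z⟩) = 1/2.
After stage 1 the state is |-z⟩; P(|+y⟩) = |⟨+y|-z⟩|² = 1/2.
After stage 2 the state is |+y⟩; P(|+z⟩) = |⟨+z|+y⟩|² = 1/2.
Joint probability = 1/2 × 1/2 × 1/2 = 0.125.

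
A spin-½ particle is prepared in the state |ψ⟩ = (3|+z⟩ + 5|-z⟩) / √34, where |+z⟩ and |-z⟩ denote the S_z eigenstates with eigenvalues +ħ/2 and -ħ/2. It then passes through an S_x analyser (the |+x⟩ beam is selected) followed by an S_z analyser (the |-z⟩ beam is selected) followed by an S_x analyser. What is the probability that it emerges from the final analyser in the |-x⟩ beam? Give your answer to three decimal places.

First analyser (S_x): P(|+x⟩) = |⟨+x|ψ⟩|² = 64/68.
After stage 1 the state is |+x⟩; P(|-z⟩) = |⟨-z|+x⟩|² = 1/2.
After stage 2 the state is |-z⟩; P(|-x⟩) = |⟨-x|-z⟩|² = 1/2.
Joint probability = 64/68 × 1/2 × 1/2 = 0.235.

0.235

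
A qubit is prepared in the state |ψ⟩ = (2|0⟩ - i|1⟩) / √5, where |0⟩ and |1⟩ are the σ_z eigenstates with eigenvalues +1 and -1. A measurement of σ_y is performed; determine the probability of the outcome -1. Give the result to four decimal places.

0.9000

|-y⟩ = (|0⟩ - i|1⟩)/√2, so ⟨-y|ψ⟩ = (3) / (√2·√5).
P = |3|² / 10 = 9/10.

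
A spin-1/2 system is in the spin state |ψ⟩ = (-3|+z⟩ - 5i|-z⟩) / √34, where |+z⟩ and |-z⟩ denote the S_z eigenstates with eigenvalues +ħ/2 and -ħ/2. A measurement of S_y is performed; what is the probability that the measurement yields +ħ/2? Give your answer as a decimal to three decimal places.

|+y⟩ = (|+z⟩ + i|-z⟩)/√2, so ⟨+y|ψ⟩ = (-8) / (√2·√34).
P = |-8|² / 68 = 64/68.

0.941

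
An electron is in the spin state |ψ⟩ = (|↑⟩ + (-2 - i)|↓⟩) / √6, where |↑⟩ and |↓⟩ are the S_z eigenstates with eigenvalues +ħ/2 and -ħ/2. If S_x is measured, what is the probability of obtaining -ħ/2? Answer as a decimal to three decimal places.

0.833

|-x⟩ = (|↑⟩ - |↓⟩)/√2, so ⟨-x|ψ⟩ = (3 + i) / (√2·√6).
P = |3 + i|² / 12 = 10/12.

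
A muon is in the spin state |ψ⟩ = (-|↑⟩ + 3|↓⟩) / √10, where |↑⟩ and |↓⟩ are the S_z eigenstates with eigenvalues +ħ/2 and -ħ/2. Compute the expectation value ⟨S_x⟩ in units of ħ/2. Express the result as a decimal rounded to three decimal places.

⟨σ_x⟩ = 2 Re(a* b)/(|a|²+|b|²) with a = -1, b = 3.
a* b = -3, so ⟨σ_x⟩ = -6/10.
⟨S_x⟩ = (ħ/2)·⟨σ_x⟩.

-0.600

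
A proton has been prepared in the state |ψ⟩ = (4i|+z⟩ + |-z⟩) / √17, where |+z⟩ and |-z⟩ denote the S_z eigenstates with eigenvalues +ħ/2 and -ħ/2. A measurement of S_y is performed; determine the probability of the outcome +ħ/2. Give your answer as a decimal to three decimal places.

0.265

|+y⟩ = (|+z⟩ + i|-z⟩)/√2, so ⟨+y|ψ⟩ = (3i) / (√2·√17).
P = |3i|² / 34 = 9/34.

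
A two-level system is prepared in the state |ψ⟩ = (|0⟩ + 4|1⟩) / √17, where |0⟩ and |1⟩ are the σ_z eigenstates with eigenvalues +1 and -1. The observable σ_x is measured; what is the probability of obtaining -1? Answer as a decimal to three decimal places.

0.265

|-x⟩ = (|0⟩ - |1⟩)/√2, so ⟨-x|ψ⟩ = (-3) / (√2·√17).
P = |-3|² / 34 = 9/34.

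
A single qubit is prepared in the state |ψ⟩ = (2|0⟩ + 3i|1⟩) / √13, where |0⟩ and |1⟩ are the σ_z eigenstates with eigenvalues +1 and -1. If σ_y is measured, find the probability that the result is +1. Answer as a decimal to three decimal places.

0.962

|+y⟩ = (|0⟩ + i|1⟩)/√2, so ⟨+y|ψ⟩ = (5) / (√2·√13).
P = |5|² / 26 = 25/26.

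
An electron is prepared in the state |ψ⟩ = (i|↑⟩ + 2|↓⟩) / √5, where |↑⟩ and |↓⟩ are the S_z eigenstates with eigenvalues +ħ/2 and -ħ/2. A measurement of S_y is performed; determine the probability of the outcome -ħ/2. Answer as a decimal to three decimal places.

|-y⟩ = (|↑⟩ - i|↓⟩)/√2, so ⟨-y|ψ⟩ = (3i) / (√2·√5).
P = |3i|² / 10 = 9/10.

0.900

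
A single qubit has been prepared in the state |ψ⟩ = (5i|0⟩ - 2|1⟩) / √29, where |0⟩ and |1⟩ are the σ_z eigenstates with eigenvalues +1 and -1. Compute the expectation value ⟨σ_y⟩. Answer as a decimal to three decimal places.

0.690

⟨σ_y⟩ = 2 Im(a* b)/(|a|²+|b|²) with a = 5i, b = -2.
a* b = 10i, so ⟨σ_y⟩ = 20/29.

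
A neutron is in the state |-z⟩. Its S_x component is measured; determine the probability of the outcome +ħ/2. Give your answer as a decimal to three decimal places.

In the S_z basis, |-z⟩ = |-z⟩ and |+x⟩ = (|+z⟩ + |-z⟩)/√2.
|⟨+x|-z⟩|² = 1/2.

0.500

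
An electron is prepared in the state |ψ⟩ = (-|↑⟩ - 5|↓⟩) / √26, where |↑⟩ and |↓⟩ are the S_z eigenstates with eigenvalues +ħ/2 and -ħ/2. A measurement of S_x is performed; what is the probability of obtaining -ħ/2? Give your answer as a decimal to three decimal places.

0.308

|-x⟩ = (|↑⟩ - |↓⟩)/√2, so ⟨-x|ψ⟩ = (4) / (√2·√26).
P = |4|² / 52 = 16/52.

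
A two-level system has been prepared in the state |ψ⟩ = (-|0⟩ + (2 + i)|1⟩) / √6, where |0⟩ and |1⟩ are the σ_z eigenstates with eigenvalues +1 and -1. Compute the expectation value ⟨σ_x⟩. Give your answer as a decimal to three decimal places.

-0.667

⟨σ_x⟩ = 2 Re(a* b)/(|a|²+|b|²) with a = -1, b = (2 + i).
a* b = (-2 - i), so ⟨σ_x⟩ = -4/6.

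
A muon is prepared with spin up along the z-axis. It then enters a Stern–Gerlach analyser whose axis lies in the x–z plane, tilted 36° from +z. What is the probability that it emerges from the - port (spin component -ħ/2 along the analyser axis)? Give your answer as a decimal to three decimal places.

For spin-½, the probability of finding spin-up along an axis at angle θ to the initial spin direction is cos²(θ/2); spin-down is sin²(θ/2).
θ = 36°, so P = sin²(18°) ≈ 0.095.

0.095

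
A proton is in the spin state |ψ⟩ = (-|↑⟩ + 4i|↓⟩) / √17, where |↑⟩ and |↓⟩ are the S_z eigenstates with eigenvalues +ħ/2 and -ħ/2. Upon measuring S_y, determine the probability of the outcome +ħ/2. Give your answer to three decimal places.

0.265

|+y⟩ = (|↑⟩ + i|↓⟩)/√2, so ⟨+y|ψ⟩ = (3) / (√2·√17).
P = |3|² / 34 = 9/34.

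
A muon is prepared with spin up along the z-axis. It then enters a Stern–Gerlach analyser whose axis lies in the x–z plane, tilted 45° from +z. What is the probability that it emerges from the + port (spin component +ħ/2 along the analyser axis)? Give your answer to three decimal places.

For spin-½, the probability of finding spin-up along an axis at angle θ to the initial spin direction is cos²(θ/2); spin-down is sin²(θ/2).
θ = 45°, so P = cos²(22.5°) ≈ 0.854.

0.854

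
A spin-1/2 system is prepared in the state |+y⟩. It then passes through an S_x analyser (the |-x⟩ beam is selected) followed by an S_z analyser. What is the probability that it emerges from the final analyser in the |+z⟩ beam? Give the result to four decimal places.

0.2500

First analyser (S_x): from |+y⟩, P(|-x⟩) = 1/2.
After stage 1 the state is |-x⟩; P(|+z⟩) = |⟨+z|-x⟩|² = 1/2.
Joint probability = 1/2 × 1/2 = 0.2500.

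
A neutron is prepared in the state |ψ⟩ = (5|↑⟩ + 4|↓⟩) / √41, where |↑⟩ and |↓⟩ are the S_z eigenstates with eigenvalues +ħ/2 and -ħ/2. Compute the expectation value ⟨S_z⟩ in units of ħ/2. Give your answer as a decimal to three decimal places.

⟨σ_z⟩ = |a|² - |b|² divided by |a|²+|b|², with a, b the |↑⟩, |↓⟩ amplitudes.
= (25 - 16)/41 = 9/41.
⟨S_z⟩ = (ħ/2)·⟨σ_z⟩.

0.220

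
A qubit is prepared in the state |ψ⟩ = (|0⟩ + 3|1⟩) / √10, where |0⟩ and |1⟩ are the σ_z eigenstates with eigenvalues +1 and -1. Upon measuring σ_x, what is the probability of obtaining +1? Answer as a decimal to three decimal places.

0.800

|+x⟩ = (|0⟩ + |1⟩)/√2, so ⟨+x|ψ⟩ = (4) / (√2·√10).
P = |4|² / 20 = 16/20.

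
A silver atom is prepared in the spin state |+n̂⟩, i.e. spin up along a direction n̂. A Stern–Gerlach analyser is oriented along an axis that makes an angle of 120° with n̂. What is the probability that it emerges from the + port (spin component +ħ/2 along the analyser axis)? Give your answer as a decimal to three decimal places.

For spin-½, the probability of finding spin-up along an axis at angle θ to the initial spin direction is cos²(θ/2); spin-down is sin²(θ/2).
θ = 120°, so P = cos²(60°) ≈ 0.250.

0.250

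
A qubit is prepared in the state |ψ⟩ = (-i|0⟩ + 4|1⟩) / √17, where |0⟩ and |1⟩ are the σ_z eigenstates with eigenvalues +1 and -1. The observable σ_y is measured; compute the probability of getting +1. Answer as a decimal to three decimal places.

0.735

|+y⟩ = (|0⟩ + i|1⟩)/√2, so ⟨+y|ψ⟩ = (-5i) / (√2·√17).
P = |-5i|² / 34 = 25/34.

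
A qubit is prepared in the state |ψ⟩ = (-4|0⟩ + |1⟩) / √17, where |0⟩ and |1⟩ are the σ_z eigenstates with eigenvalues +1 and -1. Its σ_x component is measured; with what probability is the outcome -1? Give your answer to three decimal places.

0.735

|-x⟩ = (|0⟩ - |1⟩)/√2, so ⟨-x|ψ⟩ = (-5) / (√2·√17).
P = |-5|² / 34 = 25/34.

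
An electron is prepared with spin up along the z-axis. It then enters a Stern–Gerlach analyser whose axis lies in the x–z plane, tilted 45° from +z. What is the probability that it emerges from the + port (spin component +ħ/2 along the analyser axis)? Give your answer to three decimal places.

0.854

For spin-½, the probability of finding spin-up along an axis at angle θ to the initial spin direction is cos²(θ/2); spin-down is sin²(θ/2).
θ = 45°, so P = cos²(22.5°) ≈ 0.854.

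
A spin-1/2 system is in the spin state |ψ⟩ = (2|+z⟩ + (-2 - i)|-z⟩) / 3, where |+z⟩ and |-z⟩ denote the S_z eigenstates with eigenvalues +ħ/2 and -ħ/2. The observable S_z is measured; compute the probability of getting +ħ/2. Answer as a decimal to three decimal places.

0.444

The +ħ/2 outcome corresponds to |+z⟩. Its amplitude in |ψ⟩ is 2/3.
P = |2|² / 9 = 4/9.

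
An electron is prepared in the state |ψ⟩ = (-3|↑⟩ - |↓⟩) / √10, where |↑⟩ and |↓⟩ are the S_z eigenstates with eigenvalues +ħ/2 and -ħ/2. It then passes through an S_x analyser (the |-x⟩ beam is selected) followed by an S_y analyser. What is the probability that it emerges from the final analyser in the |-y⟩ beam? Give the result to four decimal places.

First analyser (S_x): P(|-x⟩) = |⟨-x|ψ⟩|² = 4/20.
After stage 1 the state is |-x⟩; P(|-y⟩) = |⟨-y|-x⟩|² = 1/2.
Joint probability = 4/20 × 1/2 = 0.1000.

0.1000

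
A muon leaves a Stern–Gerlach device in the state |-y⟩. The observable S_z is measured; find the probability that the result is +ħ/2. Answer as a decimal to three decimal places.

0.500

In the S_z basis, |-y⟩ = (|↑⟩ - i|↓⟩)/√2 and |+z⟩ = |↑⟩.
|⟨+z|-y⟩|² = 1/2.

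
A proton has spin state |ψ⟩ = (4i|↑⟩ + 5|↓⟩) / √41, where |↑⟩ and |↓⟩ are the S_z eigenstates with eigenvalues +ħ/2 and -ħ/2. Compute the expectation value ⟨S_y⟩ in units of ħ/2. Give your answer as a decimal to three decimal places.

-0.976

⟨σ_y⟩ = 2 Im(a* b)/(|a|²+|b|²) with a = 4i, b = 5.
a* b = -20i, so ⟨σ_y⟩ = -40/41.
⟨S_y⟩ = (ħ/2)·⟨σ_y⟩.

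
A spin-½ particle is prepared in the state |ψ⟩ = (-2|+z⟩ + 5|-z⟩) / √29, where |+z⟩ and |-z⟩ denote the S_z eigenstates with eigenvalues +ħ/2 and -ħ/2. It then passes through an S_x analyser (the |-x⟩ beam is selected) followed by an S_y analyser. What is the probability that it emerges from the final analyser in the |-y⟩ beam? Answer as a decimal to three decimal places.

0.422

First analyser (S_x): P(|-x⟩) = |⟨-x|ψ⟩|² = 49/58.
After stage 1 the state is |-x⟩; P(|-y⟩) = |⟨-y|-x⟩|² = 1/2.
Joint probability = 49/58 × 1/2 = 0.422.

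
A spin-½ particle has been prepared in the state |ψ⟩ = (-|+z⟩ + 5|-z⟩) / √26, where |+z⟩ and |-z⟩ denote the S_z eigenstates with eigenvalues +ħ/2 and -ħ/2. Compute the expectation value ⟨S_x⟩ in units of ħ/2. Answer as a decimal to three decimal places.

⟨σ_x⟩ = 2 Re(a* b)/(|a|²+|b|²) with a = -1, b = 5.
a* b = -5, so ⟨σ_x⟩ = -10/26.
⟨S_x⟩ = (ħ/2)·⟨σ_x⟩.

-0.385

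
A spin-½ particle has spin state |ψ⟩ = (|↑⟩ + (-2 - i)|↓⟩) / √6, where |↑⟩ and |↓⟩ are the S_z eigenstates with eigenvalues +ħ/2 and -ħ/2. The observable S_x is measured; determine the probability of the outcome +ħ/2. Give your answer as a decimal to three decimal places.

0.167

|+x⟩ = (|↑⟩ + |↓⟩)/√2, so ⟨+x|ψ⟩ = (-1 - i) / (√2·√6).
P = |-1 - i|² / 12 = 2/12.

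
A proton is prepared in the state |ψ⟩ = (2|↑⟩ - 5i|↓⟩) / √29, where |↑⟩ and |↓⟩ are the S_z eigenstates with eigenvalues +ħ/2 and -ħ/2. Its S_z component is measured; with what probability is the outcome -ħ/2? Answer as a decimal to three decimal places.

0.862

The -ħ/2 outcome corresponds to |↓⟩. Its amplitude in |ψ⟩ is -5i/√29.
P = |-5i|² / 29 = 25/29.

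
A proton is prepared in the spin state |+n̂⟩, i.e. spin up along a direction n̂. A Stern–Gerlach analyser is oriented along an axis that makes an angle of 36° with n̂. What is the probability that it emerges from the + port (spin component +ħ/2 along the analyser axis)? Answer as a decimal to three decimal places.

0.905

For spin-½, the probability of finding spin-up along an axis at angle θ to the initial spin direction is cos²(θ/2); spin-down is sin²(θ/2).
θ = 36°, so P = cos²(18°) ≈ 0.905.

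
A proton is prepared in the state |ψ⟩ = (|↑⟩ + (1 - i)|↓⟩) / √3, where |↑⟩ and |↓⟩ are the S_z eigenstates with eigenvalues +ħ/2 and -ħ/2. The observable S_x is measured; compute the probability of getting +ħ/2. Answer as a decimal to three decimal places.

0.833

|+x⟩ = (|↑⟩ + |↓⟩)/√2, so ⟨+x|ψ⟩ = (2 - i) / (√2·√3).
P = |2 - i|² / 6 = 5/6.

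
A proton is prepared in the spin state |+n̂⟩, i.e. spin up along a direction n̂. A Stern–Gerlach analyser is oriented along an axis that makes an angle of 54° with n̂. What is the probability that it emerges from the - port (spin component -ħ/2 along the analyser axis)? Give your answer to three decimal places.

For spin-½, the probability of finding spin-up along an axis at angle θ to the initial spin direction is cos²(θ/2); spin-down is sin²(θ/2).
θ = 54°, so P = sin²(27°) ≈ 0.206.

0.206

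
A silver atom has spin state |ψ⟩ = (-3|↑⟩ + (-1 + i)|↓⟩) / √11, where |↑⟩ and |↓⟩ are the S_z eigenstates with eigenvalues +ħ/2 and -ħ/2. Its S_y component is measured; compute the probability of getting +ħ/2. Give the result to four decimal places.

0.2273

|+y⟩ = (|↑⟩ + i|↓⟩)/√2, so ⟨+y|ψ⟩ = (-2 + i) / (√2·√11).
P = |-2 + i|² / 22 = 5/22.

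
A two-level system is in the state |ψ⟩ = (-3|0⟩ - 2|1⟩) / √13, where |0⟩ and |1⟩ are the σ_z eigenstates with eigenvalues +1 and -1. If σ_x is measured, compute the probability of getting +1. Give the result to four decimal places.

|+x⟩ = (|0⟩ + |1⟩)/√2, so ⟨+x|ψ⟩ = (-5) / (√2·√13).
P = |-5|² / 26 = 25/26.

0.9615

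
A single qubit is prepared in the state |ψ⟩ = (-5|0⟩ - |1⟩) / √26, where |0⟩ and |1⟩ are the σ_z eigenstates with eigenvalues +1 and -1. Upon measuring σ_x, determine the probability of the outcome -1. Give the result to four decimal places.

|-x⟩ = (|0⟩ - |1⟩)/√2, so ⟨-x|ψ⟩ = (-4) / (√2·√26).
P = |-4|² / 52 = 16/52.

0.3077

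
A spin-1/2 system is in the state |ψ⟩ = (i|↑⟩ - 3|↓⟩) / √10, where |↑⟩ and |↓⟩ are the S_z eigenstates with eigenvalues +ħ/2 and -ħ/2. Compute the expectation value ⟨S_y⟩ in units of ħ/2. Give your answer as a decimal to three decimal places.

0.600

⟨σ_y⟩ = 2 Im(a* b)/(|a|²+|b|²) with a = i, b = -3.
a* b = 3i, so ⟨σ_y⟩ = 6/10.
⟨S_y⟩ = (ħ/2)·⟨σ_y⟩.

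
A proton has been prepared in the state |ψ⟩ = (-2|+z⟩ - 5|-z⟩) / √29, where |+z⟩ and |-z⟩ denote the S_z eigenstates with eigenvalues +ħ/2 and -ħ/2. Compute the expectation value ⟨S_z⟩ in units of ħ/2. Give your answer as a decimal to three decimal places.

⟨σ_z⟩ = |a|² - |b|² divided by |a|²+|b|², with a, b the |+z⟩, |-z⟩ amplitudes.
= (4 - 25)/29 = -21/29.
⟨S_z⟩ = (ħ/2)·⟨σ_z⟩.

-0.724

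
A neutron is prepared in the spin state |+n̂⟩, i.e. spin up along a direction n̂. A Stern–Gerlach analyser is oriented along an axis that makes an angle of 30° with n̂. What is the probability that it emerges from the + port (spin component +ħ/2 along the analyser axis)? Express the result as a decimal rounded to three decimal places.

For spin-½, the probability of finding spin-up along an axis at angle θ to the initial spin direction is cos²(θ/2); spin-down is sin²(θ/2).
θ = 30°, so P = cos²(15°) ≈ 0.933.

0.933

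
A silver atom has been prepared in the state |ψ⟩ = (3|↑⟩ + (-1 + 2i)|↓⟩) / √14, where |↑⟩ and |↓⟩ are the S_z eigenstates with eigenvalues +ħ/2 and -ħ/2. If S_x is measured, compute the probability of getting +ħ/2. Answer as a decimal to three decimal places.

0.286

|+x⟩ = (|↑⟩ + |↓⟩)/√2, so ⟨+x|ψ⟩ = (2 + 2i) / (√2·√14).
P = |2 + 2i|² / 28 = 8/28.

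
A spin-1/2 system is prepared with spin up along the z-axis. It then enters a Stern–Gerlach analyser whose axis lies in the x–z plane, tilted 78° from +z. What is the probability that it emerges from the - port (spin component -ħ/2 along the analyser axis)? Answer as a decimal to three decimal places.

For spin-½, the probability of finding spin-up along an axis at angle θ to the initial spin direction is cos²(θ/2); spin-down is sin²(θ/2).
θ = 78°, so P = sin²(39°) ≈ 0.396.

0.396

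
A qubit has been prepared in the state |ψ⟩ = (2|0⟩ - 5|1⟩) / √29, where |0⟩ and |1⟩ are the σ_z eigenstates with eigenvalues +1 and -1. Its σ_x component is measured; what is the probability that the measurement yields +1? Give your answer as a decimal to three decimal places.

0.155

|+x⟩ = (|0⟩ + |1⟩)/√2, so ⟨+x|ψ⟩ = (-3) / (√2·√29).
P = |-3|² / 58 = 9/58.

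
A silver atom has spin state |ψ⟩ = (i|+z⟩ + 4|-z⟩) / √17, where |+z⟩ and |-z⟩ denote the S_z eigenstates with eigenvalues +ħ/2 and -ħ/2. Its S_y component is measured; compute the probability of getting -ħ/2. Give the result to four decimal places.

|-y⟩ = (|+z⟩ - i|-z⟩)/√2, so ⟨-y|ψ⟩ = (5i) / (√2·√17).
P = |5i|² / 34 = 25/34.

0.7353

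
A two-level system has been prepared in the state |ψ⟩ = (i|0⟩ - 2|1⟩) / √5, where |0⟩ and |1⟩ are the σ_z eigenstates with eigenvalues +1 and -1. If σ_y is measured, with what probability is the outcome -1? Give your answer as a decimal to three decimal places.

0.100

|-y⟩ = (|0⟩ - i|1⟩)/√2, so ⟨-y|ψ⟩ = (-i) / (√2·√5).
P = |-i|² / 10 = 1/10.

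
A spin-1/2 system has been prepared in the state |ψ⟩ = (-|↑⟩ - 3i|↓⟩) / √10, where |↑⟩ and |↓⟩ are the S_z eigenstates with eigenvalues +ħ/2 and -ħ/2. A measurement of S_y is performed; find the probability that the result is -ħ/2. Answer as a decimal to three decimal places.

0.200

|-y⟩ = (|↑⟩ - i|↓⟩)/√2, so ⟨-y|ψ⟩ = (2) / (√2·√10).
P = |2|² / 20 = 4/20.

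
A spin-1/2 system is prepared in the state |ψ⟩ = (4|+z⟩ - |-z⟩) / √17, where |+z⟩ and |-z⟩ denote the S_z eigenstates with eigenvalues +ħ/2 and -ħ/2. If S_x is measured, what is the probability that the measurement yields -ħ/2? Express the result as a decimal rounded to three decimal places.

0.735

|-x⟩ = (|+z⟩ - |-z⟩)/√2, so ⟨-x|ψ⟩ = (5) / (√2·√17).
P = |5|² / 34 = 25/34.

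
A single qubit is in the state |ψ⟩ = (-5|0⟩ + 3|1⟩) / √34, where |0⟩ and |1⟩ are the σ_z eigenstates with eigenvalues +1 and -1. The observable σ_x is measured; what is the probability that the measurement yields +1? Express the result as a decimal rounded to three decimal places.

0.059

|+x⟩ = (|0⟩ + |1⟩)/√2, so ⟨+x|ψ⟩ = (-2) / (√2·√34).
P = |-2|² / 68 = 4/68.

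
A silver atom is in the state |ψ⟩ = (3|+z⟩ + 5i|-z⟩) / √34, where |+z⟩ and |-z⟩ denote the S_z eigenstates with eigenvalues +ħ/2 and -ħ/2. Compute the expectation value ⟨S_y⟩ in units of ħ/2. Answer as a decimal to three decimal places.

0.882

⟨σ_y⟩ = 2 Im(a* b)/(|a|²+|b|²) with a = 3, b = 5i.
a* b = 15i, so ⟨σ_y⟩ = 30/34.
⟨S_y⟩ = (ħ/2)·⟨σ_y⟩.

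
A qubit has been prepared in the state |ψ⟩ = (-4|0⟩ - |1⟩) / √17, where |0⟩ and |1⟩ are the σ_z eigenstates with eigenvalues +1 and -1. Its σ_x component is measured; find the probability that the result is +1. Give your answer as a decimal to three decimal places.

|+x⟩ = (|0⟩ + |1⟩)/√2, so ⟨+x|ψ⟩ = (-5) / (√2·√17).
P = |-5|² / 34 = 25/34.

0.735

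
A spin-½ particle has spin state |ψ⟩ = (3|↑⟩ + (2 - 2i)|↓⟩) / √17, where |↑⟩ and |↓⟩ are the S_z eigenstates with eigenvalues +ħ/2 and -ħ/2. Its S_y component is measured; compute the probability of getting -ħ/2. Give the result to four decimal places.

|-y⟩ = (|↑⟩ - i|↓⟩)/√2, so ⟨-y|ψ⟩ = (5 + 2i) / (√2·√17).
P = |5 + 2i|² / 34 = 29/34.

0.8529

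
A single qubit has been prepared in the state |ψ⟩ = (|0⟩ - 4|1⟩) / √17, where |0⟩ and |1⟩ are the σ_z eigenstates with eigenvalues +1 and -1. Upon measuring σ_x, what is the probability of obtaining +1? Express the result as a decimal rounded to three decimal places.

|+x⟩ = (|0⟩ + |1⟩)/√2, so ⟨+x|ψ⟩ = (-3) / (√2·√17).
P = |-3|² / 34 = 9/34.

0.265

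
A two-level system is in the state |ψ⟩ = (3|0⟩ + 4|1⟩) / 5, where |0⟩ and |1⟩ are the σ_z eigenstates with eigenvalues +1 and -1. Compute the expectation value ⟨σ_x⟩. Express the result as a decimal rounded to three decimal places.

⟨σ_x⟩ = 2 Re(a* b)/(|a|²+|b|²) with a = 3, b = 4.
a* b = 12, so ⟨σ_x⟩ = 24/25.

0.960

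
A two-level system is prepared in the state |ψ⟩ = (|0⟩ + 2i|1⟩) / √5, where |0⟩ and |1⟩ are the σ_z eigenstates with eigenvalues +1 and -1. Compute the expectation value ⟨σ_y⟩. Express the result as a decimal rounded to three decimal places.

⟨σ_y⟩ = 2 Im(a* b)/(|a|²+|b|²) with a = 1, b = 2i.
a* b = 2i, so ⟨σ_y⟩ = 4/5.

0.800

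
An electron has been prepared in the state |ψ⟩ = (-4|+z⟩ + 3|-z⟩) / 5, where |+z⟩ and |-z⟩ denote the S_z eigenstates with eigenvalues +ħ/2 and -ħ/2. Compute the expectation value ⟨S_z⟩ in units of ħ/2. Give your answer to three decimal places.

⟨σ_z⟩ = |a|² - |b|² divided by |a|²+|b|², with a, b the |+z⟩, |-z⟩ amplitudes.
= (16 - 9)/25 = 7/25.
⟨S_z⟩ = (ħ/2)·⟨σ_z⟩.

0.280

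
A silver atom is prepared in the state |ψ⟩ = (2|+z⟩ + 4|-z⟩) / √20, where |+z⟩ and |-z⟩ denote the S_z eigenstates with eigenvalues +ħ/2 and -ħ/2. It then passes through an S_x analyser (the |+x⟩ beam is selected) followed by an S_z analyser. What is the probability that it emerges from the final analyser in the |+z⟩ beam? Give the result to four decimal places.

First analyser (S_x): P(|+x⟩) = |⟨+x|ψ⟩|² = 36/40.
After stage 1 the state is |+x⟩; P(|+z⟩) = |⟨+z|+x⟩|² = 1/2.
Joint probability = 36/40 × 1/2 = 0.4500.

0.4500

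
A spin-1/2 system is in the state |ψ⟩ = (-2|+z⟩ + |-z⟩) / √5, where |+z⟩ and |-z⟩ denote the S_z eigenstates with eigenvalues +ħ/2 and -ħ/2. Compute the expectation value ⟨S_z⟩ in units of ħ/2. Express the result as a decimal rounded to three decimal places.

0.600

⟨σ_z⟩ = |a|² - |b|² divided by |a|²+|b|², with a, b the |+z⟩, |-z⟩ amplitudes.
= (4 - 1)/5 = 3/5.
⟨S_z⟩ = (ħ/2)·⟨σ_z⟩.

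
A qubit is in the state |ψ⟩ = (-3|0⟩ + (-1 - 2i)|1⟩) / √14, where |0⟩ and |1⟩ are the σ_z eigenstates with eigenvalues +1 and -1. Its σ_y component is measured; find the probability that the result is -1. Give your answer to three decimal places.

0.071

|-y⟩ = (|0⟩ - i|1⟩)/√2, so ⟨-y|ψ⟩ = (-1 - i) / (√2·√14).
P = |-1 - i|² / 28 = 2/28.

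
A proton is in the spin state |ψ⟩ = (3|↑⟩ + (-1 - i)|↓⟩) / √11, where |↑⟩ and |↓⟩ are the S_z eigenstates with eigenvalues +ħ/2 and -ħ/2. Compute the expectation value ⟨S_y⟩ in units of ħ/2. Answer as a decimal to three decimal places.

-0.545

⟨σ_y⟩ = 2 Im(a* b)/(|a|²+|b|²) with a = 3, b = (-1 - i).
a* b = (-3 - 3i), so ⟨σ_y⟩ = -6/11.
⟨S_y⟩ = (ħ/2)·⟨σ_y⟩.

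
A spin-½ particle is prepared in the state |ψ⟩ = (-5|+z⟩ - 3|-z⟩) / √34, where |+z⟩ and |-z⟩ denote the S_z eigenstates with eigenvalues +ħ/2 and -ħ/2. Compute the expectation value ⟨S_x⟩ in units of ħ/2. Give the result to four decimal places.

⟨σ_x⟩ = 2 Re(a* b)/(|a|²+|b|²) with a = -5, b = -3.
a* b = 15, so ⟨σ_x⟩ = 30/34.
⟨S_x⟩ = (ħ/2)·⟨σ_x⟩.

0.8824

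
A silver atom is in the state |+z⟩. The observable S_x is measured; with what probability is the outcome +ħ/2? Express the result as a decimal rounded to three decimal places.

0.500

In the S_z basis, |+z⟩ = |+z⟩ and |+x⟩ = (|+z⟩ + |-z⟩)/√2.
|⟨+x|+z⟩|² = 1/2.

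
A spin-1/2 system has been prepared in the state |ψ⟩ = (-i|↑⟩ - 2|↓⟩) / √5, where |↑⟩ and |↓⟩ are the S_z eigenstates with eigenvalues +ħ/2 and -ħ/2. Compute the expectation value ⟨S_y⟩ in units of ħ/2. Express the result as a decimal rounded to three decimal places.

⟨σ_y⟩ = 2 Im(a* b)/(|a|²+|b|²) with a = -i, b = -2.
a* b = -2i, so ⟨σ_y⟩ = -4/5.
⟨S_y⟩ = (ħ/2)·⟨σ_y⟩.

-0.800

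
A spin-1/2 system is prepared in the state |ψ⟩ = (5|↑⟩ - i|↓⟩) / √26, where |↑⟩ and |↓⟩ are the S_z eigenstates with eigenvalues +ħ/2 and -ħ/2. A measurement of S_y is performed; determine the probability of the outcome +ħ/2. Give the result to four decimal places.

|+y⟩ = (|↑⟩ + i|↓⟩)/√2, so ⟨+y|ψ⟩ = (4) / (√2·√26).
P = |4|² / 52 = 16/52.

0.3077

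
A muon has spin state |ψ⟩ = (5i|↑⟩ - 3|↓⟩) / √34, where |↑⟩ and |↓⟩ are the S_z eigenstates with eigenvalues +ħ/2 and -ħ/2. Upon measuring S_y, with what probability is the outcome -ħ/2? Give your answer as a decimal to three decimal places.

|-y⟩ = (|↑⟩ - i|↓⟩)/√2, so ⟨-y|ψ⟩ = (2i) / (√2·√34).
P = |2i|² / 68 = 4/68.

0.059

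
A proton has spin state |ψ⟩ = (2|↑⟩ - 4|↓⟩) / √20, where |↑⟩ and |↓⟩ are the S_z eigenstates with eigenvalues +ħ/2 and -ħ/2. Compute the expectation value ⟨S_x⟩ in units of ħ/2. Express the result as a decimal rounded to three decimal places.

-0.800

⟨σ_x⟩ = 2 Re(a* b)/(|a|²+|b|²) with a = 2, b = -4.
a* b = -8, so ⟨σ_x⟩ = -16/20.
⟨S_x⟩ = (ħ/2)·⟨σ_x⟩.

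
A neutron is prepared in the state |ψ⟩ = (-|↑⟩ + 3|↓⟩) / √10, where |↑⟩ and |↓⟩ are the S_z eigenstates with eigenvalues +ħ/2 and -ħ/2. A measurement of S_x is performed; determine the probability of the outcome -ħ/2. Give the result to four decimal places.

|-x⟩ = (|↑⟩ - |↓⟩)/√2, so ⟨-x|ψ⟩ = (-4) / (√2·√10).
P = |-4|² / 20 = 16/20.

0.8000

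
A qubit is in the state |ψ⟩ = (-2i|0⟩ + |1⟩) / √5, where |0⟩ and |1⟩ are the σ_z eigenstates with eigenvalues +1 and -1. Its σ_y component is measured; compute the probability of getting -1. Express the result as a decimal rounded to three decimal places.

0.100

|-y⟩ = (|0⟩ - i|1⟩)/√2, so ⟨-y|ψ⟩ = (-i) / (√2·√5).
P = |-i|² / 10 = 1/10.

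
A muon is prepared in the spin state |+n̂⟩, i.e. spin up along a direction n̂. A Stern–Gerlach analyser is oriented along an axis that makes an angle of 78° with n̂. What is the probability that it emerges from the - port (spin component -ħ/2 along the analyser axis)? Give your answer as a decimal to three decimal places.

For spin-½, the probability of finding spin-up along an axis at angle θ to the initial spin direction is cos²(θ/2); spin-down is sin²(θ/2).
θ = 78°, so P = sin²(39°) ≈ 0.396.

0.396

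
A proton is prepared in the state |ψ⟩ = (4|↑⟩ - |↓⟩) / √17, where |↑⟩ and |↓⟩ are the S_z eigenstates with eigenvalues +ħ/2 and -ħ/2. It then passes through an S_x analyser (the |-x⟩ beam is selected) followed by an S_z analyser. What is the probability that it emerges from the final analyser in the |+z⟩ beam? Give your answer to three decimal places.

First analyser (S_x): P(|-x⟩) = |⟨-x|ψ⟩|² = 25/34.
After stage 1 the state is |-x⟩; P(|+z⟩) = |⟨+z|-x⟩|² = 1/2.
Joint probability = 25/34 × 1/2 = 0.368.

0.368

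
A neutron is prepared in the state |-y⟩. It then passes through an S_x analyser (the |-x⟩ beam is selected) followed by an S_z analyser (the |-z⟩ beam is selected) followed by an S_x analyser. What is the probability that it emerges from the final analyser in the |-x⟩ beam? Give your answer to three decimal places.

First analyser (S_x): from |-y⟩, P(|-x⟩) = 1/2.
After stage 1 the state is |-x⟩; P(|-z⟩) = |⟨-z|-x⟩|² = 1/2.
After stage 2 the state is |-z⟩; P(|-x⟩) = |⟨-x|-z⟩|² = 1/2.
Joint probability = 1/2 × 1/2 × 1/2 = 0.125.

0.125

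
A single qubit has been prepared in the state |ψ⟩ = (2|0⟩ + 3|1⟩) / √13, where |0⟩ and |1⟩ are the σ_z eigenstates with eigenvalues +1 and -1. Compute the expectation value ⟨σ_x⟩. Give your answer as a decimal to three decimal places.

0.923

⟨σ_x⟩ = 2 Re(a* b)/(|a|²+|b|²) with a = 2, b = 3.
a* b = 6, so ⟨σ_x⟩ = 12/13.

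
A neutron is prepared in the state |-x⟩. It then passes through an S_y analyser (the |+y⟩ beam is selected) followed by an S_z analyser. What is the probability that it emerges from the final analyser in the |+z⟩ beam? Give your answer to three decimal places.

First analyser (S_y): from |-x⟩, P(|+y⟩) = 1/2.
After stage 1 the state is |+y⟩; P(|+z⟩) = |⟨+z|+y⟩|² = 1/2.
Joint probability = 1/2 × 1/2 = 0.250.

0.250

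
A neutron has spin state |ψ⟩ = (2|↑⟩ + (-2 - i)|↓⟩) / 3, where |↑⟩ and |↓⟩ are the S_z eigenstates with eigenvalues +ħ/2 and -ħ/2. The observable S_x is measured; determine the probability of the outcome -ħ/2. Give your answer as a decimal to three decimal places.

0.944

|-x⟩ = (|↑⟩ - |↓⟩)/√2, so ⟨-x|ψ⟩ = (4 + i) / (√2·3).
P = |4 + i|² / 18 = 17/18.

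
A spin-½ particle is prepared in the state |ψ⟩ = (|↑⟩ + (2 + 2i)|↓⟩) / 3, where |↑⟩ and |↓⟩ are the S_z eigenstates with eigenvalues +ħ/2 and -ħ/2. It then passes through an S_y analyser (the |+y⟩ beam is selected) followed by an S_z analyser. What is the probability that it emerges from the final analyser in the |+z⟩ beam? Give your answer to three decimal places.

First analyser (S_y): P(|+y⟩) = |⟨+y|ψ⟩|² = 13/18.
After stage 1 the state is |+y⟩; P(|+z⟩) = |⟨+z|+y⟩|² = 1/2.
Joint probability = 13/18 × 1/2 = 0.361.

0.361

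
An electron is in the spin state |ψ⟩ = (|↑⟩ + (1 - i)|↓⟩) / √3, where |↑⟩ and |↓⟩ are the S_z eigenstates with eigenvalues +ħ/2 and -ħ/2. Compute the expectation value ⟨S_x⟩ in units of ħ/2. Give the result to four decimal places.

0.6667

⟨σ_x⟩ = 2 Re(a* b)/(|a|²+|b|²) with a = 1, b = (1 - i).
a* b = (1 - i), so ⟨σ_x⟩ = 2/3.
⟨S_x⟩ = (ħ/2)·⟨σ_x⟩.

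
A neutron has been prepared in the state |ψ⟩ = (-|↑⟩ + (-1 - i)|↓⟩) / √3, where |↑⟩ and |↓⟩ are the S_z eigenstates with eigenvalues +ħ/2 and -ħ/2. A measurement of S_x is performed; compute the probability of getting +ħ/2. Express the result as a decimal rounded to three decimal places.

|+x⟩ = (|↑⟩ + |↓⟩)/√2, so ⟨+x|ψ⟩ = (-2 - i) / (√2·√3).
P = |-2 - i|² / 6 = 5/6.

0.833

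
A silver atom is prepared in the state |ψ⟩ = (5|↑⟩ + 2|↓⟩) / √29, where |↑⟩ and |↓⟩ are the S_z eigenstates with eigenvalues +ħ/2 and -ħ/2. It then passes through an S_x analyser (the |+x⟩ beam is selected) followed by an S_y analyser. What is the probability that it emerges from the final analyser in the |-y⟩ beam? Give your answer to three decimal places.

First analyser (S_x): P(|+x⟩) = |⟨+x|ψ⟩|² = 49/58.
After stage 1 the state is |+x⟩; P(|-y⟩) = |⟨-y|+x⟩|² = 1/2.
Joint probability = 49/58 × 1/2 = 0.422.

0.422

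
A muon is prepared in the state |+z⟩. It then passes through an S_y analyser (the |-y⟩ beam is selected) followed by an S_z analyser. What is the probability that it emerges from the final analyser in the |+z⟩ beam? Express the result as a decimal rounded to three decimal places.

First analyser (S_y): from |+z⟩, P(|-y⟩) = 1/2.
After stage 1 the state is |-y⟩; P(|+z⟩) = |⟨+z|-y⟩|² = 1/2.
Joint probability = 1/2 × 1/2 = 0.250.

0.250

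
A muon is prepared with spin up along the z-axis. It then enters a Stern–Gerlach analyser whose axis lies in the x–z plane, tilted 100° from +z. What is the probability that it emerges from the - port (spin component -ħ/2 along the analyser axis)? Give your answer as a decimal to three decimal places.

For spin-½, the probability of finding spin-up along an axis at angle θ to the initial spin direction is cos²(θ/2); spin-down is sin²(θ/2).
θ = 100°, so P = sin²(50°) ≈ 0.587.

0.587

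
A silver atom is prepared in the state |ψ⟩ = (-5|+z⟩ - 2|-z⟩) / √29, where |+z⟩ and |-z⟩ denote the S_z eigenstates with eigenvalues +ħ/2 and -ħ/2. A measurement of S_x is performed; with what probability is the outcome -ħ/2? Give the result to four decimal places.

0.1552

|-x⟩ = (|+z⟩ - |-z⟩)/√2, so ⟨-x|ψ⟩ = (-3) / (√2·√29).
P = |-3|² / 58 = 9/58.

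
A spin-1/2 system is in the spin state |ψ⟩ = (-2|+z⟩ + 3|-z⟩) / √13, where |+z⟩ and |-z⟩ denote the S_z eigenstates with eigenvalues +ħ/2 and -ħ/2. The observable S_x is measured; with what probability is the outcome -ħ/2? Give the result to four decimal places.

0.9615

|-x⟩ = (|+z⟩ - |-z⟩)/√2, so ⟨-x|ψ⟩ = (-5) / (√2·√13).
P = |-5|² / 26 = 25/26.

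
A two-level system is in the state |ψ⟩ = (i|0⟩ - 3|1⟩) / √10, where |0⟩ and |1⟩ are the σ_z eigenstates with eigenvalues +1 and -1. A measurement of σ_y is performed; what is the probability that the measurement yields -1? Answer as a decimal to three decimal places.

0.200

|-y⟩ = (|0⟩ - i|1⟩)/√2, so ⟨-y|ψ⟩ = (-2i) / (√2·√10).
P = |-2i|² / 20 = 4/20.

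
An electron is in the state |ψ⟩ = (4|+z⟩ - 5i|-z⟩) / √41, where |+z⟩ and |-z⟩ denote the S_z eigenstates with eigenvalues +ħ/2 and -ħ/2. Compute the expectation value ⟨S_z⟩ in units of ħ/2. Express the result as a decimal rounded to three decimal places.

⟨σ_z⟩ = |a|² - |b|² divided by |a|²+|b|², with a, b the |+z⟩, |-z⟩ amplitudes.
= (16 - 25)/41 = -9/41.
⟨S_z⟩ = (ħ/2)·⟨σ_z⟩.

-0.220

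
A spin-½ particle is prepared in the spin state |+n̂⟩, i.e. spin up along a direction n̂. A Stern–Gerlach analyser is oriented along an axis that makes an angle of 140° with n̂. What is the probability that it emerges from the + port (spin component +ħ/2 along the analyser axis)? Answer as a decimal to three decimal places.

For spin-½, the probability of finding spin-up along an axis at angle θ to the initial spin direction is cos²(θ/2); spin-down is sin²(θ/2).
θ = 140°, so P = cos²(70°) ≈ 0.117.

0.117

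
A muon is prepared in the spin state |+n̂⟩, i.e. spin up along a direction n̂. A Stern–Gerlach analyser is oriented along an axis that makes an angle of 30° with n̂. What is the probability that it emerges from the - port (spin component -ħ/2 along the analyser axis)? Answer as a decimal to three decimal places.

0.067

For spin-½, the probability of finding spin-up along an axis at angle θ to the initial spin direction is cos²(θ/2); spin-down is sin²(θ/2).
θ = 30°, so P = sin²(15°) ≈ 0.067.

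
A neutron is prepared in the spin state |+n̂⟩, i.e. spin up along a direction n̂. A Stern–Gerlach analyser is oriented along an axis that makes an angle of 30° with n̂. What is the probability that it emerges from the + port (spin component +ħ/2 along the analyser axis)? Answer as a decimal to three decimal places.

0.933

For spin-½, the probability of finding spin-up along an axis at angle θ to the initial spin direction is cos²(θ/2); spin-down is sin²(θ/2).
θ = 30°, so P = cos²(15°) ≈ 0.933.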